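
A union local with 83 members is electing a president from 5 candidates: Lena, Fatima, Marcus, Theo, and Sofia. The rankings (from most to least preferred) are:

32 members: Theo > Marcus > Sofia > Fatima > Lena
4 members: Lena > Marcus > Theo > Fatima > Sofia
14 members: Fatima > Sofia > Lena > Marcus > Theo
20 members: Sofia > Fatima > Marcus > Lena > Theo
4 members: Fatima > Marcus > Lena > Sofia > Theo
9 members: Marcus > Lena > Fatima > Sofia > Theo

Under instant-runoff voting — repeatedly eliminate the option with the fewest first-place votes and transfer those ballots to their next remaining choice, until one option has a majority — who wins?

Round 1: Lena 4, Fatima 18, Marcus 9, Theo 32, Sofia 20. Eliminate Lena.
Round 2: Fatima 18, Marcus 13, Theo 32, Sofia 20. Eliminate Marcus.
Round 3: Fatima 27, Theo 36, Sofia 20. Eliminate Sofia.
Round 4: Fatima 47, Theo 36. Fatima has a majority.

Fatima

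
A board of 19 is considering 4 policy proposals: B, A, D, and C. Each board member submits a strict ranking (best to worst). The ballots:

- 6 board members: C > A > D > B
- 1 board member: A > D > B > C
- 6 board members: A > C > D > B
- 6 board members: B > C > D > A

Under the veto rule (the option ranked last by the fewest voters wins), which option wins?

D

Last-place votes: B 12, A 6, D 0, C 1.
D is ranked last by the fewest voters, so D wins.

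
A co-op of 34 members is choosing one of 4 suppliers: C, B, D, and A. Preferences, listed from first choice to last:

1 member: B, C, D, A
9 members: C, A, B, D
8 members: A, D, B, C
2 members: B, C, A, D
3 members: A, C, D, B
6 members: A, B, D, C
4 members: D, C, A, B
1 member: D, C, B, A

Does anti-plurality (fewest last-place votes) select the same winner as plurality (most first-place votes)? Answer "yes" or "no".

Anti-plurality — last-place votes: C 14, B 7, D 11, A 2. Winner: A.
Plurality — first-place votes: C 9, B 3, D 5, A 17. Winner: A.
The two methods agree.

yes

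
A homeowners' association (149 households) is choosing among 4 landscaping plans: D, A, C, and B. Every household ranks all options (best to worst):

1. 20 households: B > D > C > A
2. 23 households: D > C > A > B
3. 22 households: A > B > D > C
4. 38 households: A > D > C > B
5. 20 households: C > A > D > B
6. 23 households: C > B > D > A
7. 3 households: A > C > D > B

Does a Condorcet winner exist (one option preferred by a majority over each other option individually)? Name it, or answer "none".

Checking pairwise contests:
A beats D 83–66.
C beats A 86–63.
D beats C 103–46.
D beats B 84–65.
Every option loses at least one head-to-head, so there is no Condorcet winner.

none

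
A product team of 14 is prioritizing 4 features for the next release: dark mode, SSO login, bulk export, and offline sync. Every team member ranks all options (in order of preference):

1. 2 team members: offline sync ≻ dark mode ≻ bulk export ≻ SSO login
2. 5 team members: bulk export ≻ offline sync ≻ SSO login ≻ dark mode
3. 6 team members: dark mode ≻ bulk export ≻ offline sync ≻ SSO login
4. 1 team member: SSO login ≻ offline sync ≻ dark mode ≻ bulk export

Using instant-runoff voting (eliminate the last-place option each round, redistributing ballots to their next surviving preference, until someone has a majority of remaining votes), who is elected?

Round 1: dark mode 6, SSO login 1, bulk export 5, offline sync 2. Eliminate SSO login.
Round 2: dark mode 6, bulk export 5, offline sync 3. Eliminate offline sync.
Round 3: dark mode 9, bulk export 5. Dark mode has a majority.

dark mode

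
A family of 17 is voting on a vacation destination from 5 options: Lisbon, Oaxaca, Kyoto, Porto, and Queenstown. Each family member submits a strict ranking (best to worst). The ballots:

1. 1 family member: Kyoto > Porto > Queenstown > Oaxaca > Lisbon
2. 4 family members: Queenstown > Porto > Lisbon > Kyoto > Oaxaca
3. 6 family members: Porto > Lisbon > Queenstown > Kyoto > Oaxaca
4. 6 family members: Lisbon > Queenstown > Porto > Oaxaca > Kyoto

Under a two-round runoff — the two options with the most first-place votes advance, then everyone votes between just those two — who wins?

Porto

Round 1 first-place votes: Lisbon 6, Oaxaca 0, Kyoto 1, Porto 6, Queenstown 4.
Porto and Lisbon advance.
Runoff: Porto is preferred to Lisbon by 11 voters; Lisbon by 6.
Porto wins the runoff.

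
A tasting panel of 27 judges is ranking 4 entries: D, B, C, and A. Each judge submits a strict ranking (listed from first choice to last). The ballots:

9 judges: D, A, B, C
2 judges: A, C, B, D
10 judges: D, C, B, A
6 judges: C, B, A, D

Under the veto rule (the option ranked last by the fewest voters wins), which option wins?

B

Last-place votes: D 8, B 0, C 9, A 10.
B is ranked last by the fewest voters, so B wins.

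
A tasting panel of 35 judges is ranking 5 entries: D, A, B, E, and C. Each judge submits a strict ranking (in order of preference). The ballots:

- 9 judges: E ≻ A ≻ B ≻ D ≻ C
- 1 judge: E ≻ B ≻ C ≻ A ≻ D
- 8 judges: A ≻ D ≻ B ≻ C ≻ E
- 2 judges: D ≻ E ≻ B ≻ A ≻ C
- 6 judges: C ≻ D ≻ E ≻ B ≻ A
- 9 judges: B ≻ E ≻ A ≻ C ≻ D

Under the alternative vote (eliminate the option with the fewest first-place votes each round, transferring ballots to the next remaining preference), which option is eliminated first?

Round 1: D 2, A 8, B 9, E 10, C 6. Eliminate D.

D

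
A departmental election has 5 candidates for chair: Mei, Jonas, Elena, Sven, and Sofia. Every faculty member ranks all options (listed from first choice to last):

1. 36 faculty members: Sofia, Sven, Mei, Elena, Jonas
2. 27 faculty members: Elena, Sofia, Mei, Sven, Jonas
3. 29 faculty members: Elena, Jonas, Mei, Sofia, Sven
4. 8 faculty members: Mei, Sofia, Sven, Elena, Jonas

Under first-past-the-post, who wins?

Elena

First-place votes: Mei 8, Jonas 0, Elena 56, Sven 0, Sofia 36.
Elena has the most first-place votes.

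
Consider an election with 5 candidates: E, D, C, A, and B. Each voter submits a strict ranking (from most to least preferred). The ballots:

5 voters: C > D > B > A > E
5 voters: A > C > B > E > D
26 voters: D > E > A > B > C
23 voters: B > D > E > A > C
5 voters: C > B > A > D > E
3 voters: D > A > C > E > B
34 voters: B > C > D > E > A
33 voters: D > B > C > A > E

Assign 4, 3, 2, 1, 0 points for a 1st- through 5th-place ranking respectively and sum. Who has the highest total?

D

E: 5·0 + 5·1 + 26·3 + 23·2 + 5·0 + 3·1 + 34·1 + 33·0 = 166
D: 5·3 + 5·0 + 26·4 + 23·3 + 5·1 + 3·4 + 34·2 + 33·4 = 405
C: 5·4 + 5·3 + 26·0 + 23·0 + 5·4 + 3·2 + 34·3 + 33·2 = 229
A: 5·1 + 5·4 + 26·2 + 23·1 + 5·2 + 3·3 + 34·0 + 33·1 = 152
B: 5·2 + 5·2 + 26·1 + 23·4 + 5·3 + 3·0 + 34·4 + 33·3 = 388
D has the highest Borda score (405).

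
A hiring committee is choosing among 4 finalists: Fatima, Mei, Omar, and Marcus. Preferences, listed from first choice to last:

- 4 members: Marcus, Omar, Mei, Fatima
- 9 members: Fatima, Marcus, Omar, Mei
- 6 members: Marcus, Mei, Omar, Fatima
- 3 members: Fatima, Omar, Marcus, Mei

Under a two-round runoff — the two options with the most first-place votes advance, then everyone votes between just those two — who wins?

Round 1 first-place votes: Fatima 12, Mei 0, Omar 0, Marcus 10.
Fatima and Marcus advance.
Runoff: Fatima is preferred to Marcus by 12 voters; Marcus by 10.
Fatima wins the runoff.

Fatima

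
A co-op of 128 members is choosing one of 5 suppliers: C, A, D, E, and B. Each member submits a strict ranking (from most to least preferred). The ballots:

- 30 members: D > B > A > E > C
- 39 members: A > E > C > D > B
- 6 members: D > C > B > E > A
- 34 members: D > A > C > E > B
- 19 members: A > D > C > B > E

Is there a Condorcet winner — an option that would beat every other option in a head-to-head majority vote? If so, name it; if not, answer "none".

D

D vs C: 89–39 for D.
D vs A: 70–58 for D.
D vs E: 89–39 for D.
D vs B: 128–0 for D.
D beats every other option head-to-head.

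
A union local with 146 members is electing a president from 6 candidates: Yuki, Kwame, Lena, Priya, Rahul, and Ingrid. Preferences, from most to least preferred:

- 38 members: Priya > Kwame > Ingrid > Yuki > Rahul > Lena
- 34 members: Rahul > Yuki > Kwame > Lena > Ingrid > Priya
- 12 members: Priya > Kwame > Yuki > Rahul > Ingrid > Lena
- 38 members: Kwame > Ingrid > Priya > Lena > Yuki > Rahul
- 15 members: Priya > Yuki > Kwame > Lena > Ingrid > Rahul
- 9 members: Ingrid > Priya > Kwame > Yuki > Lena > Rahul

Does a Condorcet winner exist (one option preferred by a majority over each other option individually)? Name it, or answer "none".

none

Checking pairwise contests:
Kwame beats Yuki 97–49.
Priya beats Kwame 74–72.
Yuki beats Lena 108–38.
Ingrid beats Priya 81–65.
Yuki beats Rahul 112–34.
Kwame beats Ingrid 137–9.
Every option loses at least one head-to-head, so there is no Condorcet winner.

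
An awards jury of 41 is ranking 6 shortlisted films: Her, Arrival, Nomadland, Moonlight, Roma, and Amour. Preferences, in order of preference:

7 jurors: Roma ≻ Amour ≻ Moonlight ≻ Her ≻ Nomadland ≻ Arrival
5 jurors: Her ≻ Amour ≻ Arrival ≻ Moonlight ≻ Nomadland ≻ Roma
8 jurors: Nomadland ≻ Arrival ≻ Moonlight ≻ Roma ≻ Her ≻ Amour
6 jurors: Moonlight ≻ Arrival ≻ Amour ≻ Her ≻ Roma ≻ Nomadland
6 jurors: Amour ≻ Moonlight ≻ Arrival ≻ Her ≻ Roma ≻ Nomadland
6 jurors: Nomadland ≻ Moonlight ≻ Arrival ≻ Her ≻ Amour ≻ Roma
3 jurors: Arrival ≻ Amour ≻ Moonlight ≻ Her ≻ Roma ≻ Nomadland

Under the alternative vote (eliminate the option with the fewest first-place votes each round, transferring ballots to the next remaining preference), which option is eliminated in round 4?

Roma

Round 1: Her 5, Arrival 3, Nomadland 14, Moonlight 6, Roma 7, Amour 6. Eliminate Arrival.
Round 2: Her 5, Nomadland 14, Moonlight 6, Roma 7, Amour 9. Eliminate Her.
Round 3: Nomadland 14, Moonlight 6, Roma 7, Amour 14. Eliminate Moonlight.
Round 4: Nomadland 14, Roma 7, Amour 20. Eliminate Roma.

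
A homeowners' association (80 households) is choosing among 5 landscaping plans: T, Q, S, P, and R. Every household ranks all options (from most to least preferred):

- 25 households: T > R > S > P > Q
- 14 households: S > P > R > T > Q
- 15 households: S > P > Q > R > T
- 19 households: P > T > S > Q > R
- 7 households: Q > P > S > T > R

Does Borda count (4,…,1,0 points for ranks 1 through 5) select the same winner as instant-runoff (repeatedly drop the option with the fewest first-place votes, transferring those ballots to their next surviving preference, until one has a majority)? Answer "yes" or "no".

Borda — scores: T 178, Q 77, S 218, P 209, R 118. Winner: S.
Instant-runoff — R1 T 25, Q 7, S 29, P 19, R 0 (R out); R2 T 25, Q 7, S 29, P 19 (Q out); R3 T 25, S 29, P 26 (T out); R4 S 54, P 26 (S winner). Winner: S.
The two methods agree.

yes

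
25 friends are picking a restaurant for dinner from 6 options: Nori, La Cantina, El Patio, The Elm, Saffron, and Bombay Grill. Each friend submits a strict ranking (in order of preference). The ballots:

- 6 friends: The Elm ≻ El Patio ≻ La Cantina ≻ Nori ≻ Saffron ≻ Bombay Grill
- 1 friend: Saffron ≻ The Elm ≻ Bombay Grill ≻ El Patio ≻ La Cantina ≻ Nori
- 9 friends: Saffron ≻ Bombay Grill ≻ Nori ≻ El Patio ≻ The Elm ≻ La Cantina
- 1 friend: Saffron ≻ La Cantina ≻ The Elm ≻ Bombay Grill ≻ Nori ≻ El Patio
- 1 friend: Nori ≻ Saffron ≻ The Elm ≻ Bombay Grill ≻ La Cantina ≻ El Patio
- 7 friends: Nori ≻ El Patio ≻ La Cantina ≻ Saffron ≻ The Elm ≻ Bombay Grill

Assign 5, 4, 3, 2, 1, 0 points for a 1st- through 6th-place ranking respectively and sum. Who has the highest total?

Nori: 6·2 + 1·0 + 9·3 + 1·1 + 1·5 + 7·5 = 80
La Cantina: 6·3 + 1·1 + 9·0 + 1·4 + 1·1 + 7·3 = 45
El Patio: 6·4 + 1·2 + 9·2 + 1·0 + 1·0 + 7·4 = 72
The Elm: 6·5 + 1·4 + 9·1 + 1·3 + 1·3 + 7·1 = 56
Saffron: 6·1 + 1·5 + 9·5 + 1·5 + 1·4 + 7·2 = 79
Bombay Grill: 6·0 + 1·3 + 9·4 + 1·2 + 1·2 + 7·0 = 43
Nori has the highest Borda score (80).

Nori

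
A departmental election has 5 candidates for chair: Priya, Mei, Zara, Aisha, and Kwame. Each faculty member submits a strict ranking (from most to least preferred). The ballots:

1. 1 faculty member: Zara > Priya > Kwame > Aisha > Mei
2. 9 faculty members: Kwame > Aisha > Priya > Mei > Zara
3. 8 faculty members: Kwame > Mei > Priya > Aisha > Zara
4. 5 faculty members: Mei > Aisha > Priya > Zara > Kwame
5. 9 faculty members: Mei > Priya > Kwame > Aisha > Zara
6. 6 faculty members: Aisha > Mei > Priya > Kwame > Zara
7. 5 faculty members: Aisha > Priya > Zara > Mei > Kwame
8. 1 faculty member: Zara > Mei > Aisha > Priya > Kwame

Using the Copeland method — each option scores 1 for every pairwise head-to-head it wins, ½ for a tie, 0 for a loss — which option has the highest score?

Mei

Priya: beats Zara and Kwame; loses to Mei and Aisha → score 2.
Mei: beats Priya, Zara, Aisha, and Kwame → score 4.
Zara: loses to Priya, Mei, Aisha, and Kwame → score 0.
Aisha: beats Priya and Zara; loses to Mei and Kwame → score 2.
Kwame: beats Zara and Aisha; loses to Priya and Mei → score 2.
Mei has the best pairwise record.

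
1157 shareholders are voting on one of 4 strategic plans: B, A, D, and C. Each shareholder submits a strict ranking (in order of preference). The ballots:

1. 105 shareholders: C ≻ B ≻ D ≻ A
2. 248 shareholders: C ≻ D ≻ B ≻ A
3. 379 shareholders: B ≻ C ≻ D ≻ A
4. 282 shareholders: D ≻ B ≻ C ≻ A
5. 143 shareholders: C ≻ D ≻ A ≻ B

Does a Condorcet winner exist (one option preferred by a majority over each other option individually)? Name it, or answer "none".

none

Checking pairwise contests:
D beats B 673–484.
B beats A 1014–143.
C beats D 875–282.
B beats C 661–496.
Every option loses at least one head-to-head, so there is no Condorcet winner.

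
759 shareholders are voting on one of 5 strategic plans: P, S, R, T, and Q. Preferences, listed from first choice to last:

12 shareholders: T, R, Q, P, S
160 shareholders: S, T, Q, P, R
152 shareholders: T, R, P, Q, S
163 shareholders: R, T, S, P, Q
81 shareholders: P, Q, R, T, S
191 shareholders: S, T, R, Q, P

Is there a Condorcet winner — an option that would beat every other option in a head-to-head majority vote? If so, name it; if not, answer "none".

T

T vs P: 678–81 for T.
T vs S: 408–351 for T.
T vs R: 515–244 for T.
T vs Q: 678–81 for T.
T beats every other option head-to-head.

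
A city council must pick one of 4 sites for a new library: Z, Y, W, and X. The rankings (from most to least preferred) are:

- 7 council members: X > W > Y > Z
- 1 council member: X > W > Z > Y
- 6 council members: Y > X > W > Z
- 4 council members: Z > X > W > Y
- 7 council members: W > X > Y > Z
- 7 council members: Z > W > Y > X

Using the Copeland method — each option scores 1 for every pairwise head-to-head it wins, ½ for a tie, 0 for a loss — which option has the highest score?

X

Z: loses to Y, W, and X → score 0.
Y: beats Z; loses to W and X → score 1.
W: beats Z and Y; loses to X → score 2.
X: beats Z, Y, and W → score 3.
X has the best pairwise record.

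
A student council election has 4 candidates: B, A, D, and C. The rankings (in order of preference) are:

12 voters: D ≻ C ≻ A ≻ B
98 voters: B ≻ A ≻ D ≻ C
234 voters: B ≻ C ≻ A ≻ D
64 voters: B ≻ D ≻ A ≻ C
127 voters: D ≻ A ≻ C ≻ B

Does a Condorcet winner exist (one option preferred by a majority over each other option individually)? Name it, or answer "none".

B vs A: 396–139 for B.
B vs D: 396–139 for B.
B vs C: 396–139 for B.
B beats every other option head-to-head.

B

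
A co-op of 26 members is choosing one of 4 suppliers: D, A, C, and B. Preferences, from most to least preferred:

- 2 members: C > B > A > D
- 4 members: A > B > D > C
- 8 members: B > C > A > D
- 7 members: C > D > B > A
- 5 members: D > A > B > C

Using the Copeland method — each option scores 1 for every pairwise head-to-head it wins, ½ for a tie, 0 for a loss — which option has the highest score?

D: loses to A, C, and B → score 0.
A: beats D; loses to C and B → score 1.
C: beats D and A; loses to B → score 2.
B: beats D, A, and C → score 3.
B has the best pairwise record.

B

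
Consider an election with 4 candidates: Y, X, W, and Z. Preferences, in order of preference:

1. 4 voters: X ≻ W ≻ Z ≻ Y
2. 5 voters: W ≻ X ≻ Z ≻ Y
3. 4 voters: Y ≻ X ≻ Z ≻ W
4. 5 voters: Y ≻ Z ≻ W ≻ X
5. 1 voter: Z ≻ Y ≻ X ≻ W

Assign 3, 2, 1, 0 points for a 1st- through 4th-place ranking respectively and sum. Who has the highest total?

X

Y: 4·0 + 5·0 + 4·3 + 5·3 + 1·2 = 29
X: 4·3 + 5·2 + 4·2 + 5·0 + 1·1 = 31
W: 4·2 + 5·3 + 4·0 + 5·1 + 1·0 = 28
Z: 4·1 + 5·1 + 4·1 + 5·2 + 1·3 = 26
X has the highest Borda score (31).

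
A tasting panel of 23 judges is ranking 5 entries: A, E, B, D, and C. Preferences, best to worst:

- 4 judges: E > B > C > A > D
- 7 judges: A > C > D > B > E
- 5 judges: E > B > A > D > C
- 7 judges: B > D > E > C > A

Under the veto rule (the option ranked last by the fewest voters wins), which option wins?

B

Last-place votes: A 7, E 7, B 0, D 4, C 5.
B is ranked last by the fewest voters, so B wins.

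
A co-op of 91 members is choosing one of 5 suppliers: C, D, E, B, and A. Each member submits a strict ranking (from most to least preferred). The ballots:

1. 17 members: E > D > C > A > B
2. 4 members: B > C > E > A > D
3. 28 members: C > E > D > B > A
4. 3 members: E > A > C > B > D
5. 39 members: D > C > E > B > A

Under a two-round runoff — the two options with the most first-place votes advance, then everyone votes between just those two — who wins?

D

Round 1 first-place votes: C 28, D 39, E 20, B 4, A 0.
D and C advance.
Runoff: D is preferred to C by 56 voters; C by 35.
D wins the runoff.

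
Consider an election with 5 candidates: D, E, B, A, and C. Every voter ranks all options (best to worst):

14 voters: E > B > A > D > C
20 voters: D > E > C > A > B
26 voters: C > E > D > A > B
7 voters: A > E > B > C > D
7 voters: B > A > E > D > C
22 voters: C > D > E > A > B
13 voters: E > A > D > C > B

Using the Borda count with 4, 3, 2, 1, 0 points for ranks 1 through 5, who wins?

E

D: 14·1 + 20·4 + 26·2 + 7·0 + 7·1 + 22·3 + 13·2 = 245
E: 14·4 + 20·3 + 26·3 + 7·3 + 7·2 + 22·2 + 13·4 = 325
B: 14·3 + 20·0 + 26·0 + 7·2 + 7·4 + 22·0 + 13·0 = 84
A: 14·2 + 20·1 + 26·1 + 7·4 + 7·3 + 22·1 + 13·3 = 184
C: 14·0 + 20·2 + 26·4 + 7·1 + 7·0 + 22·4 + 13·1 = 252
E has the highest Borda score (325).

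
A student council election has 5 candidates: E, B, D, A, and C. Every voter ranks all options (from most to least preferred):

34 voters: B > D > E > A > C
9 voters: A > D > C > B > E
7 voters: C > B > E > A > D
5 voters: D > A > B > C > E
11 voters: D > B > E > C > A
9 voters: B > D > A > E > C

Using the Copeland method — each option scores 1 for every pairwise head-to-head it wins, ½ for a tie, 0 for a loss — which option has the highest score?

E: beats A and C; loses to B and D → score 2.
B: beats E, D, A, and C → score 4.
D: beats E, A, and C; loses to B → score 3.
A: beats C; loses to E, B, and D → score 1.
C: loses to E, B, D, and A → score 0.
B has the best pairwise record.

B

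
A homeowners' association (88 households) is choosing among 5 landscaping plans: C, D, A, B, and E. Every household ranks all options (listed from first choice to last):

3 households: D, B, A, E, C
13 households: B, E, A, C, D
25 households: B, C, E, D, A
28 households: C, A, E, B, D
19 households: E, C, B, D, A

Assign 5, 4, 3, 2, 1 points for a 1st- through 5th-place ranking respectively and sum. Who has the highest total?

C

C: 3·1 + 13·2 + 25·4 + 28·5 + 19·4 = 345
D: 3·5 + 13·1 + 25·2 + 28·1 + 19·2 = 144
A: 3·3 + 13·3 + 25·1 + 28·4 + 19·1 = 204
B: 3·4 + 13·5 + 25·5 + 28·2 + 19·3 = 315
E: 3·2 + 13·4 + 25·3 + 28·3 + 19·5 = 312
C has the highest Borda score (345).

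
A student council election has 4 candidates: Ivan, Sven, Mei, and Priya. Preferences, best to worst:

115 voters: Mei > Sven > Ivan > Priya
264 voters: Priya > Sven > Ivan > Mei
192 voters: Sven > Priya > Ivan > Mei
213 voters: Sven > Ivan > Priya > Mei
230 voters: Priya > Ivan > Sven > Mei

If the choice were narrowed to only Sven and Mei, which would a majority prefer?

Voters preferring Sven to Mei: 899; preferring Mei to Sven: 115.
Sven wins the head-to-head.

Sven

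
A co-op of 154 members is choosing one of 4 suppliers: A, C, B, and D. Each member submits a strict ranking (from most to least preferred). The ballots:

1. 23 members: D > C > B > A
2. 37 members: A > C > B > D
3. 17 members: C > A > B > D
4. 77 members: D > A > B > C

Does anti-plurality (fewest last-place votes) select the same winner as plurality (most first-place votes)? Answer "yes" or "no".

Anti-plurality — last-place votes: A 23, C 77, B 0, D 54. Winner: B.
Plurality — first-place votes: A 37, C 17, B 0, D 100. Winner: D.
The two methods disagree.

no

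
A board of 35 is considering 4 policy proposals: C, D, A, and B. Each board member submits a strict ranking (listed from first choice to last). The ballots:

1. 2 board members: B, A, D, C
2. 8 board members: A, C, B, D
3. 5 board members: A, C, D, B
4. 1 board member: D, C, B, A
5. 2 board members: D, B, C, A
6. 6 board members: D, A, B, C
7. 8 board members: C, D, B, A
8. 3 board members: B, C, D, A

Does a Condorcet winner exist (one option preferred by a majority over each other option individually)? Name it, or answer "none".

Checking pairwise contests:
A beats C 21–14.
C beats D 24–11.
D beats A 20–15.
C beats B 22–13.
Every option loses at least one head-to-head, so there is no Condorcet winner.

none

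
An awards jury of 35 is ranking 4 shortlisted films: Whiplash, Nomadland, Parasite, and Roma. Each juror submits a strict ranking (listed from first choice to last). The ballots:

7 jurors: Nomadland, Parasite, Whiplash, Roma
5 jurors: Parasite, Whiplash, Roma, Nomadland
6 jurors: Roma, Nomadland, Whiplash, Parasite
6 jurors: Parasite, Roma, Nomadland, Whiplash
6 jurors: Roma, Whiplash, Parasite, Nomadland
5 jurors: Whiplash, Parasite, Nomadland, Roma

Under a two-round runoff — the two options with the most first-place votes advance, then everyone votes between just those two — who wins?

Parasite

Round 1 first-place votes: Whiplash 5, Nomadland 7, Parasite 11, Roma 12.
Roma and Parasite advance.
Runoff: Roma is preferred to Parasite by 12 voters; Parasite by 23.
Parasite wins the runoff.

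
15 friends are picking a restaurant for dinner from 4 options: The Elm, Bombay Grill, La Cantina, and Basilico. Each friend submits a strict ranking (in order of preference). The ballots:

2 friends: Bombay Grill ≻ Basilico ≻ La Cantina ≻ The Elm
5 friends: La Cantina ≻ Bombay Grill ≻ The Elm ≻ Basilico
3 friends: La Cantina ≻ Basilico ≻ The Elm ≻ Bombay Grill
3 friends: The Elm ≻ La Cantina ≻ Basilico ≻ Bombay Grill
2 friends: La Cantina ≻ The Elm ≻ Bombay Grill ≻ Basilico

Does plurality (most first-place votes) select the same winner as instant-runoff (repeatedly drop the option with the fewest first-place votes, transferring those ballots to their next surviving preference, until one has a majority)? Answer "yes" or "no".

yes

Plurality — first-place votes: The Elm 3, Bombay Grill 2, La Cantina 10, Basilico 0. Winner: La Cantina.
Instant-runoff — R1 The Elm 3, Bombay Grill 2, La Cantina 10, Basilico 0 (La Cantina winner). Winner: La Cantina.
The two methods agree.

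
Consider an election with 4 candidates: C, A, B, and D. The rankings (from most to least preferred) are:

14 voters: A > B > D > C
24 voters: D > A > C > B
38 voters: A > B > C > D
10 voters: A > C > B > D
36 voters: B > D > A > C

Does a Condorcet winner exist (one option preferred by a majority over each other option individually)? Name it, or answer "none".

A

A vs C: 122–0 for A.
A vs B: 86–36 for A.
A vs D: 62–60 for A.
A beats every other option head-to-head.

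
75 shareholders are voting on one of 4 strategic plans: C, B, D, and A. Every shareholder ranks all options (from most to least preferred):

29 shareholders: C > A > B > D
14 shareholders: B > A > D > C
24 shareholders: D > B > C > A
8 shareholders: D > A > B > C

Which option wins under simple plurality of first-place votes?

D

First-place votes: C 29, B 14, D 32, A 0.
D has the most first-place votes.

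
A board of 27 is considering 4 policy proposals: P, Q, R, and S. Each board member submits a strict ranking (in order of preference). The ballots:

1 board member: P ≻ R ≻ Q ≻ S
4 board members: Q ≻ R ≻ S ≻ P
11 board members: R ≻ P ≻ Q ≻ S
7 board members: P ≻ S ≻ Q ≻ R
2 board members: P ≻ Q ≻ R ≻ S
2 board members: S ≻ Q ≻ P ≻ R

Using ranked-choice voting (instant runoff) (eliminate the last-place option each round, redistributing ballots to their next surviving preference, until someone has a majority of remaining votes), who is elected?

R

Round 1: P 10, Q 4, R 11, S 2. Eliminate S.
Round 2: P 10, Q 6, R 11. Eliminate Q.
Round 3: P 12, R 15. R has a majority.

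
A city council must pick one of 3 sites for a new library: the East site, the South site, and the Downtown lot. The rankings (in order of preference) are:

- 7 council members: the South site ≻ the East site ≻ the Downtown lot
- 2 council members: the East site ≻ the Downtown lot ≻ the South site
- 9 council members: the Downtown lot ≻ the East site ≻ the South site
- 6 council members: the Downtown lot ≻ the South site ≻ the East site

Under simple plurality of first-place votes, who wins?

First-place votes: the East site 2, the South site 7, the Downtown lot 15.
the Downtown lot has the most first-place votes.

the Downtown lot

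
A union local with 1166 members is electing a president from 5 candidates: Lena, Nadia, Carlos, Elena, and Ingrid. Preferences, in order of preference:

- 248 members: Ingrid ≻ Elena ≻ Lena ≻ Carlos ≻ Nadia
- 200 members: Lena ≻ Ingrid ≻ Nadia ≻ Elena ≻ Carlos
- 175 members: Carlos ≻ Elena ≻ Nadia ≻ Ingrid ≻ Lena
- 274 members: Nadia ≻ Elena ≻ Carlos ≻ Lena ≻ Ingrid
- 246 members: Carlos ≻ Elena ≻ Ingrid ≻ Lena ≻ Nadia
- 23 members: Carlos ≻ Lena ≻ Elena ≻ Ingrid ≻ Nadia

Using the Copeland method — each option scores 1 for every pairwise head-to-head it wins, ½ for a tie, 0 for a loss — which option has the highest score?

Lena: beats Nadia; loses to Carlos, Elena, and Ingrid → score 1.
Nadia: loses to Lena, Carlos, Elena, and Ingrid → score 0.
Carlos: beats Lena, Nadia, and Ingrid; loses to Elena → score 3.
Elena: beats Lena, Nadia, Carlos, and Ingrid → score 4.
Ingrid: beats Lena and Nadia; loses to Carlos and Elena → score 2.
Elena has the best pairwise record.

Elena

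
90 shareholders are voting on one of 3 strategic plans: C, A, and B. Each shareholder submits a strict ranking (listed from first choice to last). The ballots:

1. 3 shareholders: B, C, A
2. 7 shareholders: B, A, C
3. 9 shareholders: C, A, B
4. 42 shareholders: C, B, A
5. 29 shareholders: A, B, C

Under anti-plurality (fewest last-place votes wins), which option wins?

Last-place votes: C 36, A 45, B 9.
B is ranked last by the fewest voters, so B wins.

B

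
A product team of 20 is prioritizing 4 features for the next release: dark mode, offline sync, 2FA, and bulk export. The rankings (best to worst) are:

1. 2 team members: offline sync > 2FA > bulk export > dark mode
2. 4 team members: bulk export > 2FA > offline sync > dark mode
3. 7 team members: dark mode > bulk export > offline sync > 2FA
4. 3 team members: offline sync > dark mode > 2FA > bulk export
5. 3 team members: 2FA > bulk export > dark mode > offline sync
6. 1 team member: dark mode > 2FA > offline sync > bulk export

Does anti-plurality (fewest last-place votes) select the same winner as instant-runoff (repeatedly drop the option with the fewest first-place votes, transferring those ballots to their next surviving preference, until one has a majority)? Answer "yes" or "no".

no

Anti-plurality — last-place votes: dark mode 6, offline sync 3, 2FA 7, bulk export 4. Winner: offline sync.
Instant-runoff — R1 dark mode 8, offline sync 5, 2FA 3, bulk export 4 (2FA out); R2 dark mode 8, offline sync 5, bulk export 7 (offline sync out); R3 dark mode 11, bulk export 9 (dark mode winner). Winner: dark mode.
The two methods disagree.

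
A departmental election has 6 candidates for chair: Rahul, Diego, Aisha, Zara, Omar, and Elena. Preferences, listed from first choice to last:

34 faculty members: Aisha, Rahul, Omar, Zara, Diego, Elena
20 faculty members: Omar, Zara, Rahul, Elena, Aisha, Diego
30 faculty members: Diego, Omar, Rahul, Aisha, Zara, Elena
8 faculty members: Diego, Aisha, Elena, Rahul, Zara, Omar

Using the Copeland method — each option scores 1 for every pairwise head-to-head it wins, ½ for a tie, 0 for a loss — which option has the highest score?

Omar

Rahul: beats Diego, Aisha, Zara, and Elena; loses to Omar → score 4.
Diego: beats Elena; loses to Rahul, Aisha, Zara, and Omar → score 1.
Aisha: beats Diego, Zara, and Elena; loses to Rahul and Omar → score 3.
Zara: beats Diego and Elena; loses to Rahul, Aisha, and Omar → score 2.
Omar: beats Rahul, Diego, Aisha, Zara, and Elena → score 5.
Elena: loses to Rahul, Diego, Aisha, Zara, and Omar → score 0.
Omar has the best pairwise record.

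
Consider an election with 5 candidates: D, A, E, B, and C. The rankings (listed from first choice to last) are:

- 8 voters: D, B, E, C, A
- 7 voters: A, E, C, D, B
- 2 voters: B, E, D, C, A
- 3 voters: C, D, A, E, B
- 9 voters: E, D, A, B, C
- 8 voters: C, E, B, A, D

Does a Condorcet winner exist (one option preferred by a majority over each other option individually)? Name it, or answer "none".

E

E vs D: 26–11 for E.
E vs A: 27–10 for E.
E vs B: 27–10 for E.
E vs C: 26–11 for E.
E beats every other option head-to-head.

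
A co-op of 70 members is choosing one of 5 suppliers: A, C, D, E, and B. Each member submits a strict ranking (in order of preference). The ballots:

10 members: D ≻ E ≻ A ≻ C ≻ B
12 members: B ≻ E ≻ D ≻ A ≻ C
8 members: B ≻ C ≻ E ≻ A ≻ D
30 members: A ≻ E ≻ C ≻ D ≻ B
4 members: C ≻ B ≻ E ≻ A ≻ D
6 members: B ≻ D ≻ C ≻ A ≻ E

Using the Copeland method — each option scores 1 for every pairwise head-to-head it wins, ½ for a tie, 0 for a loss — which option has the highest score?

A

A: beats C, D, E, and B → score 4.
C: beats D and B; loses to A and E → score 2.
D: beats B; loses to A, C, and E → score 1.
E: beats C, D, and B; loses to A → score 3.
B: loses to A, C, D, and E → score 0.
A has the best pairwise record.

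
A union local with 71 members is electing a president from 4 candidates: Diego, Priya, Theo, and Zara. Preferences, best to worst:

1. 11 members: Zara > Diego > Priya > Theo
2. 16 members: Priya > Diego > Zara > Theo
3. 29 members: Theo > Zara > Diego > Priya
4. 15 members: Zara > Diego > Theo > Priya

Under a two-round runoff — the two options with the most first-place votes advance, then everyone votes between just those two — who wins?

Round 1 first-place votes: Diego 0, Priya 16, Theo 29, Zara 26.
Theo and Zara advance.
Runoff: Theo is preferred to Zara by 29 voters; Zara by 42.
Zara wins the runoff.

Zara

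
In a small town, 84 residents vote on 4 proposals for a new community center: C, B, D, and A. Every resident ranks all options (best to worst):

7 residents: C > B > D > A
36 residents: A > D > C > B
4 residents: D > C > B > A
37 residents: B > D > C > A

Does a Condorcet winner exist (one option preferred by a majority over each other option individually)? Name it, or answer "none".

Checking pairwise contests:
D beats C 77–7.
C beats B 47–37.
B beats D 44–40.
C beats A 48–36.
Every option loses at least one head-to-head, so there is no Condorcet winner.

none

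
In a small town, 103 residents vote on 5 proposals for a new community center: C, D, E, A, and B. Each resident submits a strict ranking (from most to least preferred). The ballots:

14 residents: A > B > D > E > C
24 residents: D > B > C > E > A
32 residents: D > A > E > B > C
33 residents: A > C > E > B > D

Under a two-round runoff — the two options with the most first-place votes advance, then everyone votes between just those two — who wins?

D

Round 1 first-place votes: C 0, D 56, E 0, A 47, B 0.
D and A advance.
Runoff: D is preferred to A by 56 voters; A by 47.
D wins the runoff.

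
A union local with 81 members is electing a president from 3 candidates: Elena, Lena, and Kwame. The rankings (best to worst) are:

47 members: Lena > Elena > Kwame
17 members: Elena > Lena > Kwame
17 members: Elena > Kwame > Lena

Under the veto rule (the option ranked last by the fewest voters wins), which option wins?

Elena

Last-place votes: Elena 0, Lena 17, Kwame 64.
Elena is ranked last by the fewest voters, so Elena wins.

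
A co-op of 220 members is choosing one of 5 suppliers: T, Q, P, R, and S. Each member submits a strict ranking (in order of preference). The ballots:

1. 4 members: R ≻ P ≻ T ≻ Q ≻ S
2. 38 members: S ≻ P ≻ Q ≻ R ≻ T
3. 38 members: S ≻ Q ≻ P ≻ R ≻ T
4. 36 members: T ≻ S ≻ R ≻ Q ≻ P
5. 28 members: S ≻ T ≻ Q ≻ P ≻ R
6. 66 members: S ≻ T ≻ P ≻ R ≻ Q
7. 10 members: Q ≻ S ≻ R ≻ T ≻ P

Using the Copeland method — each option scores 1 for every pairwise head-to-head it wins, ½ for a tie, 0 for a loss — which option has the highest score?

T: beats Q, P, and R; loses to S → score 3.
Q: beats P and R; loses to T and S → score 2.
P: beats R; loses to T, Q, and S → score 1.
R: loses to T, Q, P, and S → score 0.
S: beats T, Q, P, and R → score 4.
S has the best pairwise record.

S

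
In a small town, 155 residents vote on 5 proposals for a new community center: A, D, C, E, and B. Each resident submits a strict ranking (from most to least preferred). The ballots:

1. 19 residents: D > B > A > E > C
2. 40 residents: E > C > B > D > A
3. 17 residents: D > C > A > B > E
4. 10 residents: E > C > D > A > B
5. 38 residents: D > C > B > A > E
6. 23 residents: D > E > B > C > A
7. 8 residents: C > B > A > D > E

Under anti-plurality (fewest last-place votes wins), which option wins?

D

Last-place votes: A 63, D 0, C 19, E 63, B 10.
D is ranked last by the fewest voters, so D wins.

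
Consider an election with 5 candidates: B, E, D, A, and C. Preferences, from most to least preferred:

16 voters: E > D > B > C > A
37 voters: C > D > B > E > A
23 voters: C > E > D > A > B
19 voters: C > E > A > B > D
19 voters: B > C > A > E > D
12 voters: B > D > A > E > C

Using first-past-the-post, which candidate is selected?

First-place votes: B 31, E 16, D 0, A 0, C 79.
C has the most first-place votes.

C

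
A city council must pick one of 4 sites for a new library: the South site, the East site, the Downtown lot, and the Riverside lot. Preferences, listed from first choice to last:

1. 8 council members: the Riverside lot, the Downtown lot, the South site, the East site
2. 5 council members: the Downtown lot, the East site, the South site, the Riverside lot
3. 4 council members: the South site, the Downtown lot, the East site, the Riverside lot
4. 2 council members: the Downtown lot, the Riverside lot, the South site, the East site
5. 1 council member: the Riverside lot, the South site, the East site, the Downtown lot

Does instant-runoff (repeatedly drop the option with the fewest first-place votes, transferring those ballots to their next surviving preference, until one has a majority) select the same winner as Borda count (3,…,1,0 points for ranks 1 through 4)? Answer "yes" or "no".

yes

Instant-runoff — R1 the South site 4, the East site 0, the Downtown lot 7, the Riverside lot 9 (the East site out); R2 the South site 4, the Downtown lot 7, the Riverside lot 9 (the South site out); R3 the Downtown lot 11, the Riverside lot 9 (the Downtown lot winner). Winner: the Downtown lot.
Borda — scores: the South site 29, the East site 15, the Downtown lot 45, the Riverside lot 31. Winner: the Downtown lot.
The two methods agree.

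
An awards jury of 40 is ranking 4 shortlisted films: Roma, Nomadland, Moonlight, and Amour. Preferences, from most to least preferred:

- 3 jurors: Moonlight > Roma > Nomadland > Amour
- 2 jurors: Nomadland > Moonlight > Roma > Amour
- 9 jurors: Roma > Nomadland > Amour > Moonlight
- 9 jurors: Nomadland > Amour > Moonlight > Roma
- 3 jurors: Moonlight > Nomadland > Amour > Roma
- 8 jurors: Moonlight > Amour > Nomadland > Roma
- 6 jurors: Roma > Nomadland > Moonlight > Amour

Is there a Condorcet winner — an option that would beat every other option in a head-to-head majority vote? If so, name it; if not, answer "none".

Nomadland

Nomadland vs Roma: 22–18 for Nomadland.
Nomadland vs Moonlight: 26–14 for Nomadland.
Nomadland vs Amour: 32–8 for Nomadland.
Nomadland beats every other option head-to-head.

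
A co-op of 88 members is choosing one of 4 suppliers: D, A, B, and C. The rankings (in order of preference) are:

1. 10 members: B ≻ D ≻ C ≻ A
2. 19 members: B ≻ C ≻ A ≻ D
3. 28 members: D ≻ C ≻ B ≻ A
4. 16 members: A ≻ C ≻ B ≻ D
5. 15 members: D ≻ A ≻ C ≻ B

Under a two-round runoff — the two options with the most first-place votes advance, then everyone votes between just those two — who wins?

Round 1 first-place votes: D 43, A 16, B 29, C 0.
D and B advance.
Runoff: D is preferred to B by 43 voters; B by 45.
B wins the runoff.

B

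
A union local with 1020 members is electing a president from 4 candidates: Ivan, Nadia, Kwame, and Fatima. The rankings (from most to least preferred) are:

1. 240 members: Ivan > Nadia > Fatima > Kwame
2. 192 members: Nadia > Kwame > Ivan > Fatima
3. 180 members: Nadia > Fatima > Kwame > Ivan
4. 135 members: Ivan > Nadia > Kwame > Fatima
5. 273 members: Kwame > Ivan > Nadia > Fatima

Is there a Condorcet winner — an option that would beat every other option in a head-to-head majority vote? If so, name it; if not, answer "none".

none

Checking pairwise contests:
Kwame beats Ivan 645–375.
Ivan beats Nadia 648–372.
Nadia beats Kwame 747–273.
Ivan beats Fatima 840–180.
Every option loses at least one head-to-head, so there is no Condorcet winner.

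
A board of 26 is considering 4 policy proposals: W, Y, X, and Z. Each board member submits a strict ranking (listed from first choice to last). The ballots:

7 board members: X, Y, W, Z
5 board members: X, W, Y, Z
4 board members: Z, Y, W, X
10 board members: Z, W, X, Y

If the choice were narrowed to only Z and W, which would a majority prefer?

Voters preferring Z to W: 14; preferring W to Z: 12.
Z wins the head-to-head.

Z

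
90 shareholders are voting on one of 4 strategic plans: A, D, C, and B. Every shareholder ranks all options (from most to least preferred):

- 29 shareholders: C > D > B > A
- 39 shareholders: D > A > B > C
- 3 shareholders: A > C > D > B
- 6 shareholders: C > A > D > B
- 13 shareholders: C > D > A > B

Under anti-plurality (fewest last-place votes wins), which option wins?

Last-place votes: A 29, D 0, C 39, B 22.
D is ranked last by the fewest voters, so D wins.

D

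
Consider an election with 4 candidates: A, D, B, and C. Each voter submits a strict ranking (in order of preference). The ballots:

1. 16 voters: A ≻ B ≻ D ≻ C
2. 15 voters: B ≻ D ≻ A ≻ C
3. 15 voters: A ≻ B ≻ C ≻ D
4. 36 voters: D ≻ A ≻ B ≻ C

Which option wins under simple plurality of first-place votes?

D

First-place votes: A 31, D 36, B 15, C 0.
D has the most first-place votes.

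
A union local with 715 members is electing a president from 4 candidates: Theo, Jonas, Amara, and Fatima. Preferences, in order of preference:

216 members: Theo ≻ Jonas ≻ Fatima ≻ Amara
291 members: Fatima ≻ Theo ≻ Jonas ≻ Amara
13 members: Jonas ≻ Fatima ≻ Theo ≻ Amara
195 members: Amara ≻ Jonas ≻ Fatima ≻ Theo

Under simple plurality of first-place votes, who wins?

Fatima

First-place votes: Theo 216, Jonas 13, Amara 195, Fatima 291.
Fatima has the most first-place votes.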